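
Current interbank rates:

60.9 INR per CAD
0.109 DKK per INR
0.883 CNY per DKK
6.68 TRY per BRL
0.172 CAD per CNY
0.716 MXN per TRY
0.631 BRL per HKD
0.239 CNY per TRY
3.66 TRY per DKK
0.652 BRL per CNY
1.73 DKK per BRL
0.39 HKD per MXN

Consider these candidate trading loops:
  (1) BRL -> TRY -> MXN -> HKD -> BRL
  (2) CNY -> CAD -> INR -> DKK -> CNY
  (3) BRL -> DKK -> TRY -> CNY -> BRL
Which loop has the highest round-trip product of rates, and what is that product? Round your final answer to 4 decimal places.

(1) 6.68 × 0.716 × 0.39 × 0.631 = 1.17702
(2) 0.172 × 60.9 × 0.109 × 0.883 = 1.00817
(3) 1.73 × 3.66 × 0.239 × 0.652 = 0.98667
Highest is cycle (1) at 1.1770 (>1, arbitrage).

1.1770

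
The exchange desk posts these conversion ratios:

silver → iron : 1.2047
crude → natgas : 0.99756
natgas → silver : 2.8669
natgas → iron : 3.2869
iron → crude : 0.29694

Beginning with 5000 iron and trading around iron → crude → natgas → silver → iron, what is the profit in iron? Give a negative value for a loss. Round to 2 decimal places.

115.28

5000 iron × 0.29694 = 1484.7 crude
1484.7 crude × 0.99756 = 1481.077332 natgas
1481.077332 natgas × 2.8669 = 4246.1006031108 silver
4246.1006031108 silver × 1.2047 = 5115.27739656758076 iron
Net change: 5115.27739656758076 − 5000 = 115.27739656758076 iron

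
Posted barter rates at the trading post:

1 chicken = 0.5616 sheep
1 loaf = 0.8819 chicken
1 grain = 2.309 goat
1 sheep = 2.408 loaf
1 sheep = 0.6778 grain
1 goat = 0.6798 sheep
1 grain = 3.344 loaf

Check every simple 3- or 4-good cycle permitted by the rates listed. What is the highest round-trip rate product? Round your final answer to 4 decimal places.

loaf→chicken→sheep→loaf: 0.8819 × 0.5616 × 2.408 = 1.19262
loaf→chicken→sheep→grain→loaf: 0.8819 × 0.5616 × 0.6778 × 3.344 = 1.12257
sheep→grain→goat→sheep: 0.6778 × 2.309 × 0.6798 = 1.06391
Maximum is loaf→chicken→sheep→loaf at 1.1926; arbitrage exists.

1.1926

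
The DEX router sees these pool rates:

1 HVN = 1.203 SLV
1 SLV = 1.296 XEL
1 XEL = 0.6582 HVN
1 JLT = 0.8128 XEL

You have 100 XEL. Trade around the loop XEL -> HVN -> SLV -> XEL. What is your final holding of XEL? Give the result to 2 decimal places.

100 XEL × 0.6582 = 65.82 HVN
65.82 HVN × 1.203 = 79.18146 SLV
79.18146 SLV × 1.296 = 102.61917216 XEL

102.62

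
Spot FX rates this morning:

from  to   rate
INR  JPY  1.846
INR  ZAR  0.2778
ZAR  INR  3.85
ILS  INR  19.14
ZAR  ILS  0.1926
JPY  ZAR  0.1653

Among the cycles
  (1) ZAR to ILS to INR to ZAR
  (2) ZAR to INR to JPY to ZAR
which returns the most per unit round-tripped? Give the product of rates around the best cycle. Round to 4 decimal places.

1.1748

(1) 0.1926 × 19.14 × 0.2778 = 1.02407
(2) 3.85 × 1.846 × 0.1653 = 1.17480
Highest is cycle (2) at 1.1748 (>1, arbitrage).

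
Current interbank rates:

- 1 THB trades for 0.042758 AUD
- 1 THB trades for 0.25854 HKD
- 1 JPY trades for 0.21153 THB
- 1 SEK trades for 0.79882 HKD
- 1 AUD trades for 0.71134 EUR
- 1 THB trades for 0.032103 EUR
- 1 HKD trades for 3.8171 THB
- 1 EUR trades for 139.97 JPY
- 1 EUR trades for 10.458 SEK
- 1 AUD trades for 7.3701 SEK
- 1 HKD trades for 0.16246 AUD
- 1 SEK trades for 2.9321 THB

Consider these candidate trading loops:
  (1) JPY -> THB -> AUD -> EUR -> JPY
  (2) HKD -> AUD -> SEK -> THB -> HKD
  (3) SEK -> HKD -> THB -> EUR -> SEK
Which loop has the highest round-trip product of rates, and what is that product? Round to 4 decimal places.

(1) 0.21153 × 0.042758 × 0.71134 × 139.97 = 0.90054
(2) 0.16246 × 7.3701 × 2.9321 × 0.25854 = 0.90767
(3) 0.79882 × 3.8171 × 0.032103 × 10.458 = 1.02371
Highest is cycle (3) at 1.0237 (>1, arbitrage).

1.0237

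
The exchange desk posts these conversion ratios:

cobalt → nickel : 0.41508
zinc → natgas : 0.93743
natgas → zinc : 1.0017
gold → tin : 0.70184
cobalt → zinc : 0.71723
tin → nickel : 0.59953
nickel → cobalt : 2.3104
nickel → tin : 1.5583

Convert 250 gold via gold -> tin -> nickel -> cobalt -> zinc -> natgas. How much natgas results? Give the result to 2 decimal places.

163.41

250 gold × 0.70184 = 175.46 tin
175.46 tin × 0.59953 = 105.1935338 nickel
105.1935338 nickel × 2.3104 = 243.03914049152 cobalt
243.03914049152 cobalt × 0.71723 = 174.3149627347328896 zinc
174.3149627347328896 zinc × 0.93743 = 163.408075516420652697728 natgas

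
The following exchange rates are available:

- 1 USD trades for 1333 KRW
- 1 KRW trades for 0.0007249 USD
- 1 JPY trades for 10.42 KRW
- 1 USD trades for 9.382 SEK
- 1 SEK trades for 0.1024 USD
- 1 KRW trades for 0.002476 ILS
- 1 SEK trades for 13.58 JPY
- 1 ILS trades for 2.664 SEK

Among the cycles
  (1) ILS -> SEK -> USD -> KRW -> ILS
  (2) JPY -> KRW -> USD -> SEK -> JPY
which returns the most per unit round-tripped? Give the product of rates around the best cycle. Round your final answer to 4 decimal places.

(1) 2.664 × 0.1024 × 1333 × 0.002476 = 0.90036
(2) 10.42 × 0.0007249 × 9.382 × 13.58 = 0.96237
Highest is cycle (2) at 0.9624 (≤1, no arbitrage).

0.9624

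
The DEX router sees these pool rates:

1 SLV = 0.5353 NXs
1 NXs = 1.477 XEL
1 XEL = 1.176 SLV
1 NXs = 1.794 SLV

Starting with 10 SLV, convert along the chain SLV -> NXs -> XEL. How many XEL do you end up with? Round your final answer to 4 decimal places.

10 SLV × 0.5353 = 5.353 NXs
5.353 NXs × 1.477 = 7.906381 XEL

7.9064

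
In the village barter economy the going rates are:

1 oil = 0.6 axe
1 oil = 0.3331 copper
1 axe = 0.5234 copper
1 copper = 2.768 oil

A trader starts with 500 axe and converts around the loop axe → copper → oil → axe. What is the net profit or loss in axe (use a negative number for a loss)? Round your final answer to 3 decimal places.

-65.369

500 axe × 0.5234 = 261.7 copper
261.7 copper × 2.768 = 724.3856 oil
724.3856 oil × 0.6 = 434.63136 axe
Net change: 434.63136 − 500 = -65.36864 axe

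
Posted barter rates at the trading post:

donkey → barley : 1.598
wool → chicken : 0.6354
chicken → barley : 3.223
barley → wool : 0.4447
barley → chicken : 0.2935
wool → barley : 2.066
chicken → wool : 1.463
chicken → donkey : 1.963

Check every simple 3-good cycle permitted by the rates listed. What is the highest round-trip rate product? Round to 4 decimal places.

donkey→barley→chicken→donkey: 1.598 × 0.2935 × 1.963 = 0.92067
wool→chicken→barley→wool: 0.6354 × 3.223 × 0.4447 = 0.91070
wool→barley→chicken→wool: 2.066 × 0.2935 × 1.463 = 0.88712
Maximum is donkey→barley→chicken→donkey at 0.9207; no arbitrage — every cycle loses value.

0.9207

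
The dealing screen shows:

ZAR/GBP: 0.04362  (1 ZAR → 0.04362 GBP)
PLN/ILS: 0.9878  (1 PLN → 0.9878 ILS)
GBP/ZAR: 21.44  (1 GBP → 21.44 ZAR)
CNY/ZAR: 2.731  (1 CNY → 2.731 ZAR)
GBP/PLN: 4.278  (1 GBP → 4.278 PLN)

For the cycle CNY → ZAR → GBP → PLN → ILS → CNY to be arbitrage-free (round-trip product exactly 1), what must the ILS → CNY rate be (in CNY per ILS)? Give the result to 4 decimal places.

Known legs of the cycle: 2.731 × 0.04362 × 4.278 × 0.9878 = 0.503404581136248
For no arbitrage the full-cycle product must be 1, so the missing rate is 1 / 0.503404581136248 ≈ 1.986474.

1.9865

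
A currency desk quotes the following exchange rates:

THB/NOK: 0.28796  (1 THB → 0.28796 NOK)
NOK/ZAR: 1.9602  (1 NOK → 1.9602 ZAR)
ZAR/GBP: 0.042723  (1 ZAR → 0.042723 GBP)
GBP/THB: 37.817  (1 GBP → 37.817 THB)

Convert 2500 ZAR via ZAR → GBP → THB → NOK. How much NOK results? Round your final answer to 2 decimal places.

2500 ZAR × 0.042723 = 106.8075 GBP
106.8075 GBP × 37.817 = 4039.1392275 THB
4039.1392275 THB × 0.28796 = 1163.1105319509 NOK

1163.11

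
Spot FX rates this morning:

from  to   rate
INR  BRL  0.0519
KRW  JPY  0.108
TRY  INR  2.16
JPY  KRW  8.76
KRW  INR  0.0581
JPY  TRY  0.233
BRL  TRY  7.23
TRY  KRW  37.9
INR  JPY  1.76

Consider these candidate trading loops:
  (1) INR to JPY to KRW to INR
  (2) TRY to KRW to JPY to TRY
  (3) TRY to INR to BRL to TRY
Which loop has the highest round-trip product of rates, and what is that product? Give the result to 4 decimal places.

(1) 1.76 × 8.76 × 0.0581 = 0.89576
(2) 37.9 × 0.108 × 0.233 = 0.95372
(3) 2.16 × 0.0519 × 7.23 = 0.81051
Highest is cycle (2) at 0.9537 (≤1, no arbitrage).

0.9537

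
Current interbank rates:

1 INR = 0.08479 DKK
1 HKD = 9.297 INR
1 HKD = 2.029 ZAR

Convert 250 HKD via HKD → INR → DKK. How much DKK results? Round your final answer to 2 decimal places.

197.07

250 HKD × 9.297 = 2324.25 INR
2324.25 INR × 0.08479 = 197.0731575 DKK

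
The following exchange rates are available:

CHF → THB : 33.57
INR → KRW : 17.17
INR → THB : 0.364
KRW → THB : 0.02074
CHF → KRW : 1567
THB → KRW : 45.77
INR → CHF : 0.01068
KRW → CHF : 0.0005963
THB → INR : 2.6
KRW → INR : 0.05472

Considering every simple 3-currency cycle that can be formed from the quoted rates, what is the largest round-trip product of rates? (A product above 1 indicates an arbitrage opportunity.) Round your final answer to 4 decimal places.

CHF→THB→INR→CHF: 33.57 × 2.6 × 0.01068 = 0.93217
KRW→THB→INR→KRW: 0.02074 × 2.6 × 17.17 = 0.92588
KRW→CHF→THB→KRW: 0.0005963 × 33.57 × 45.77 = 0.91621
KRW→INR→CHF→KRW: 0.05472 × 0.01068 × 1567 = 0.91577
KRW→INR→THB→KRW: 0.05472 × 0.364 × 45.77 = 0.91165
Maximum is CHF→THB→INR→CHF at 0.9322; no arbitrage — every cycle loses value.

0.9322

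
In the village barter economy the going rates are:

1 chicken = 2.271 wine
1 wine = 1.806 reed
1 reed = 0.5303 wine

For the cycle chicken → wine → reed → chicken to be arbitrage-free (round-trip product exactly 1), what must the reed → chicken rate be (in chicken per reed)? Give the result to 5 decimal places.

0.24382

Known legs of the cycle: 2.271 × 1.806 = 4.101426
For no arbitrage the full-cycle product must be 1, so the missing rate is 1 / 4.101426 ≈ 0.2438176.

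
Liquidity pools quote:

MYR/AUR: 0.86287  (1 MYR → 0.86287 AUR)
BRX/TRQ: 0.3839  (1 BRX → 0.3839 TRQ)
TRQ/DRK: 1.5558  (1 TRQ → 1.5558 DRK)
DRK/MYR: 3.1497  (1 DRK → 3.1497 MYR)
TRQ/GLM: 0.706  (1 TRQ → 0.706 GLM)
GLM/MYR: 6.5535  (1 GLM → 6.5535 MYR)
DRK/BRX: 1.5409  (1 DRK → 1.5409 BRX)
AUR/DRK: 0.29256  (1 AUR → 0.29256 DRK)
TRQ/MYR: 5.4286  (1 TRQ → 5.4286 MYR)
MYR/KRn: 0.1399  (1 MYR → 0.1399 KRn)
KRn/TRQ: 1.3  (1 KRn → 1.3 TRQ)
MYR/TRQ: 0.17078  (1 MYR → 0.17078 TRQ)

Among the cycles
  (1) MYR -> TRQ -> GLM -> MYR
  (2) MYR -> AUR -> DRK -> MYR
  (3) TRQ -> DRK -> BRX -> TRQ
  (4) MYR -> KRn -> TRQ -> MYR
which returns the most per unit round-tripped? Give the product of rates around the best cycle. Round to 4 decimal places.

(1) 0.17078 × 0.706 × 6.5535 = 0.79016
(2) 0.86287 × 0.29256 × 3.1497 = 0.79511
(3) 1.5558 × 1.5409 × 0.3839 = 0.92034
(4) 0.1399 × 1.3 × 5.4286 = 0.98730
Highest is cycle (4) at 0.9873 (≤1, no arbitrage).

0.9873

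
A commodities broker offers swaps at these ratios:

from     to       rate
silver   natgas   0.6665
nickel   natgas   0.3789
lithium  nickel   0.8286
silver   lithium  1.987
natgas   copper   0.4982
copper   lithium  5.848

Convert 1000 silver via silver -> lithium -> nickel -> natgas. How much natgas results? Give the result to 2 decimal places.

623.83

1000 silver × 1.987 = 1987 lithium
1987 lithium × 0.8286 = 1646.4282 nickel
1646.4282 nickel × 0.3789 = 623.83164498 natgas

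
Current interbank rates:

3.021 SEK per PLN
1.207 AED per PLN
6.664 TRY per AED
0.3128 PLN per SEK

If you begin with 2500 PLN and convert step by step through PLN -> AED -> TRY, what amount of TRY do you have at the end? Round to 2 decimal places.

2500 PLN × 1.207 = 3017.5 AED
3017.5 AED × 6.664 = 20108.62 TRY

20108.62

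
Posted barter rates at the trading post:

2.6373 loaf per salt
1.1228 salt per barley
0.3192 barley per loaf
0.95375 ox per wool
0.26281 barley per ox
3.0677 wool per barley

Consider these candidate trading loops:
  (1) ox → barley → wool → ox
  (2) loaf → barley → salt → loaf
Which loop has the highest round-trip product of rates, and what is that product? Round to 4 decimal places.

0.9452

(1) 0.26281 × 3.0677 × 0.95375 = 0.76893
(2) 0.3192 × 1.1228 × 2.6373 = 0.94520
Highest is cycle (2) at 0.9452 (≤1, no arbitrage).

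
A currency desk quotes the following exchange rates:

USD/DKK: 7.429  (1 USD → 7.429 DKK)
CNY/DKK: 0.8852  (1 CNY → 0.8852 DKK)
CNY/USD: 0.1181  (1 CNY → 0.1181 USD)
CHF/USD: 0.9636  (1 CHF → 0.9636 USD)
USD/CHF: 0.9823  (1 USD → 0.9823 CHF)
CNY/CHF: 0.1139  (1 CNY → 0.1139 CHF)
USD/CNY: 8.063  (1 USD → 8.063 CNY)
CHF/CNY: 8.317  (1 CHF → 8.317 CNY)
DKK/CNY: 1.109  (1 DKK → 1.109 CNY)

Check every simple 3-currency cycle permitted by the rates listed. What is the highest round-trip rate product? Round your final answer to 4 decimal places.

DKK→CNY→USD→DKK: 1.109 × 0.1181 × 7.429 = 0.97300
CNY→USD→CHF→CNY: 0.1181 × 0.9823 × 8.317 = 0.96485
CNY→CHF→USD→CNY: 0.1139 × 0.9636 × 8.063 = 0.88495
Maximum is DKK→CNY→USD→DKK at 0.9730; no arbitrage — every cycle loses value.

0.9730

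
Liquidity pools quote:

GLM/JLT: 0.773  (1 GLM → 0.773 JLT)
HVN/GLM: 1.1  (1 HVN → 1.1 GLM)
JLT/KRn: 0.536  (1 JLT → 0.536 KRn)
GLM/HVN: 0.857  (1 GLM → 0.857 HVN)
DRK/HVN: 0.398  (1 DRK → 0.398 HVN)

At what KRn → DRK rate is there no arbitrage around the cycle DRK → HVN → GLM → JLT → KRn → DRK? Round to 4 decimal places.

Known legs of the cycle: 0.398 × 1.1 × 0.773 × 0.536 = 0.1813927984
For no arbitrage the full-cycle product must be 1, so the missing rate is 1 / 0.1813927984 ≈ 5.512898.

5.5129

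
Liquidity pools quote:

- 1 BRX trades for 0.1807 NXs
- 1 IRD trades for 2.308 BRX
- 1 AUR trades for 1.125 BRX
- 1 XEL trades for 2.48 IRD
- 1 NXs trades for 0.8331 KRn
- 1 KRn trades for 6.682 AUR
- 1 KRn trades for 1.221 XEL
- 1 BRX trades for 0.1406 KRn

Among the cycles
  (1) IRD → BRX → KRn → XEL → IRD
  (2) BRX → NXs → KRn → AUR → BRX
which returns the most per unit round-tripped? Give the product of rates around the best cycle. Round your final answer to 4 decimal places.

(1) 2.308 × 0.1406 × 1.221 × 2.48 = 0.98263
(2) 0.1807 × 0.8331 × 6.682 × 1.125 = 1.13166
Highest is cycle (2) at 1.1317 (>1, arbitrage).

1.1317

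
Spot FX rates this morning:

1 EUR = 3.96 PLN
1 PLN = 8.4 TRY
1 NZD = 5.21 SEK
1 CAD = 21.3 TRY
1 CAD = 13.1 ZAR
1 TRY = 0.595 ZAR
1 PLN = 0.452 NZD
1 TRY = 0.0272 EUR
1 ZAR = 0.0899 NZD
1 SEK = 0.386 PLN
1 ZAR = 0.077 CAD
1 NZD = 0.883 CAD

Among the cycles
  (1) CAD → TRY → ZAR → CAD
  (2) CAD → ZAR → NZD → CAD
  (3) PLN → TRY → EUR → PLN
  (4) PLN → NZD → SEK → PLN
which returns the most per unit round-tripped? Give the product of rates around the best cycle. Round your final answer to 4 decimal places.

(1) 21.3 × 0.595 × 0.077 = 0.97586
(2) 13.1 × 0.0899 × 0.883 = 1.03990
(3) 8.4 × 0.0272 × 3.96 = 0.90478
(4) 0.452 × 5.21 × 0.386 = 0.90900
Highest is cycle (2) at 1.0399 (>1, arbitrage).

1.0399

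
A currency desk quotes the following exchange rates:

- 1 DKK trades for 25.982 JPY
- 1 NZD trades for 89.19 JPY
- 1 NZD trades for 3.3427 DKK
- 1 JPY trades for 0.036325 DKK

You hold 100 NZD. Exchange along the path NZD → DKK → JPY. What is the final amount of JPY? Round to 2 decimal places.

100 NZD × 3.3427 = 334.27 DKK
334.27 DKK × 25.982 = 8685.00314 JPY

8685.00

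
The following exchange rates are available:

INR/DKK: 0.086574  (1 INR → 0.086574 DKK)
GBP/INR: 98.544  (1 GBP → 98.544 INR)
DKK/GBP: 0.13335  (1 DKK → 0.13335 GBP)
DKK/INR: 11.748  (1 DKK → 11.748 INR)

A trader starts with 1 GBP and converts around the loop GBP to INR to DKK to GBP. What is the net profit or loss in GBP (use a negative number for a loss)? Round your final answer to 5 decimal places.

0.13766

1 GBP × 98.544 = 98.544 INR
98.544 INR × 0.086574 = 8.531348256 DKK
8.531348256 DKK × 0.13335 = 1.1376552899376 GBP
Net change: 1.1376552899376 − 1 = 0.1376552899376 GBP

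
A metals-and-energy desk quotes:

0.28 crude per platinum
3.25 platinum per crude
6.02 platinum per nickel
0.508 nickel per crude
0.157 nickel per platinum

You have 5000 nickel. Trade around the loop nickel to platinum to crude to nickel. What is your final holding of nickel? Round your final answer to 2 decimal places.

5000 nickel × 6.02 = 30100 platinum
30100 platinum × 0.28 = 8428 crude
8428 crude × 0.508 = 4281.424 nickel

4281.42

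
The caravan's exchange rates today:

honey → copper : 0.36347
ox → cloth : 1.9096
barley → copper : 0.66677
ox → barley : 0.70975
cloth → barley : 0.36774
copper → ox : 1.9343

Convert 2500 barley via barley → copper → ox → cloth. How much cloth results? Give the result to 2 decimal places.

6157.19

2500 barley × 0.66677 = 1666.925 copper
1666.925 copper × 1.9343 = 3224.3330275 ox
3224.3330275 ox × 1.9096 = 6157.186349314 cloth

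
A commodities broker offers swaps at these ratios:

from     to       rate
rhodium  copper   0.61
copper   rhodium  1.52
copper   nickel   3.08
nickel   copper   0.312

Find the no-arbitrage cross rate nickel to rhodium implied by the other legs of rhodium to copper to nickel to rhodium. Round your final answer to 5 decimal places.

0.53225

Known legs of the cycle: 0.61 × 3.08 = 1.8788
For no arbitrage the full-cycle product must be 1, so the missing rate is 1 / 1.8788 ≈ 0.5322546.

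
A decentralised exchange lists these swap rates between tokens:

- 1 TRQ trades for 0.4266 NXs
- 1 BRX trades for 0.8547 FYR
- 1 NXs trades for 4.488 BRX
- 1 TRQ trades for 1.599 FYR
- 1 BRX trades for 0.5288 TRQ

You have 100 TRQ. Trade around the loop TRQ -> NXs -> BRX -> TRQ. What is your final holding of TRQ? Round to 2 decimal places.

100 TRQ × 0.4266 = 42.66 NXs
42.66 NXs × 4.488 = 191.45808 BRX
191.45808 BRX × 0.5288 = 101.243032704 TRQ

101.24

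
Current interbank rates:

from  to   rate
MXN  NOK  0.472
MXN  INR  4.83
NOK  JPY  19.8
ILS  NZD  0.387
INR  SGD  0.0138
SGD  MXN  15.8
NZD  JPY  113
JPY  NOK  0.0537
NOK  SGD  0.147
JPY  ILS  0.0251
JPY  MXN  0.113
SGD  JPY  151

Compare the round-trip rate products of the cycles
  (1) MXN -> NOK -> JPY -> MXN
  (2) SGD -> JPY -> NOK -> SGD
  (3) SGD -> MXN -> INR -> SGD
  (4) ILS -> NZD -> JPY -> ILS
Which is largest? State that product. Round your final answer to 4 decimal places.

(1) 0.472 × 19.8 × 0.113 = 1.05605
(2) 151 × 0.0537 × 0.147 = 1.19198
(3) 15.8 × 4.83 × 0.0138 = 1.05313
(4) 0.387 × 113 × 0.0251 = 1.09765
Highest is cycle (2) at 1.1920 (>1, arbitrage).

1.1920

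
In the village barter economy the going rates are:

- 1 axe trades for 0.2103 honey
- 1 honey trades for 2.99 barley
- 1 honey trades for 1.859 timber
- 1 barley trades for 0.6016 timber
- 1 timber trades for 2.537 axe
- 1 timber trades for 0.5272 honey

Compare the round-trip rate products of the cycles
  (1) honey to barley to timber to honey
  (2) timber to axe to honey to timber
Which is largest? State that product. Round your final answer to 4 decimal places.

0.9918

(1) 2.99 × 0.6016 × 0.5272 = 0.94832
(2) 2.537 × 0.2103 × 1.859 = 0.99183
Highest is cycle (2) at 0.9918 (≤1, no arbitrage).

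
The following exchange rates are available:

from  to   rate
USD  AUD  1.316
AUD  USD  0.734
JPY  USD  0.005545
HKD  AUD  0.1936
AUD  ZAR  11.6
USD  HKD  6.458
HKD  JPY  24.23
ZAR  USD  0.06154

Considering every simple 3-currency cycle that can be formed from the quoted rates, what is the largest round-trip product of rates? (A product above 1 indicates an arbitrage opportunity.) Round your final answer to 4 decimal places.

USD→AUD→ZAR→USD: 1.316 × 11.6 × 0.06154 = 0.93945
USD→HKD→AUD→USD: 6.458 × 0.1936 × 0.734 = 0.91770
USD→HKD→JPY→USD: 6.458 × 24.23 × 0.005545 = 0.86767
Maximum is USD→AUD→ZAR→USD at 0.9394; no arbitrage — every cycle loses value.

0.9394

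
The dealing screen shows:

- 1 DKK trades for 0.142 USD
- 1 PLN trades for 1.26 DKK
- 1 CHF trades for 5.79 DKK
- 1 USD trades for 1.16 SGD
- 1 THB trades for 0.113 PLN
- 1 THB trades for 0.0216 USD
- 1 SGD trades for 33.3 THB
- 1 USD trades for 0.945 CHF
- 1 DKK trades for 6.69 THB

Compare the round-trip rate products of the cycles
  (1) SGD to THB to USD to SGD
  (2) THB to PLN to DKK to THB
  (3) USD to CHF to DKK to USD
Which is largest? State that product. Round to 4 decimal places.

0.9525

(1) 33.3 × 0.0216 × 1.16 = 0.83436
(2) 0.113 × 1.26 × 6.69 = 0.95252
(3) 0.945 × 5.79 × 0.142 = 0.77696
Highest is cycle (2) at 0.9525 (≤1, no arbitrage).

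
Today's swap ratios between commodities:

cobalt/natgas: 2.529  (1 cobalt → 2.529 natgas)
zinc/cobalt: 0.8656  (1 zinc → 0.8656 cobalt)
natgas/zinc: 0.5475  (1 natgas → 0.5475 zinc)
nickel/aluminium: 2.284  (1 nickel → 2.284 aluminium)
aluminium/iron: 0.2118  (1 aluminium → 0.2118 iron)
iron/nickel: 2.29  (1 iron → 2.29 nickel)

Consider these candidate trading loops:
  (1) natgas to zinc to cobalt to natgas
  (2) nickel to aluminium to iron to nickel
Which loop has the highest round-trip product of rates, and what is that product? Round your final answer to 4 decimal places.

(1) 0.5475 × 0.8656 × 2.529 = 1.19853
(2) 2.284 × 0.2118 × 2.29 = 1.10779
Highest is cycle (1) at 1.1985 (>1, arbitrage).

1.1985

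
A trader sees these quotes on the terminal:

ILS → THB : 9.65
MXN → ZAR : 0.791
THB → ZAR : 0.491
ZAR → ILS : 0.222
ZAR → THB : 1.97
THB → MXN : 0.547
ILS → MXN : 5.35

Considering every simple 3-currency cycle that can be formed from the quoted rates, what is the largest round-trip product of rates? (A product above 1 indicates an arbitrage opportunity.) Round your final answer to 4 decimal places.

ZAR→ILS→THB→ZAR: 0.222 × 9.65 × 0.491 = 1.05187
ZAR→ILS→MXN→ZAR: 0.222 × 5.35 × 0.791 = 0.93947
ZAR→THB→MXN→ZAR: 1.97 × 0.547 × 0.791 = 0.85237
Maximum is ZAR→ILS→THB→ZAR at 1.0519; arbitrage exists.

1.0519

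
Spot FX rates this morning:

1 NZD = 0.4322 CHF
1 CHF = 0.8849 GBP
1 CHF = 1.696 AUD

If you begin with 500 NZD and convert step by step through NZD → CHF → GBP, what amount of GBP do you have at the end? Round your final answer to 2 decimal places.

191.23

500 NZD × 0.4322 = 216.1 CHF
216.1 CHF × 0.8849 = 191.22689 GBP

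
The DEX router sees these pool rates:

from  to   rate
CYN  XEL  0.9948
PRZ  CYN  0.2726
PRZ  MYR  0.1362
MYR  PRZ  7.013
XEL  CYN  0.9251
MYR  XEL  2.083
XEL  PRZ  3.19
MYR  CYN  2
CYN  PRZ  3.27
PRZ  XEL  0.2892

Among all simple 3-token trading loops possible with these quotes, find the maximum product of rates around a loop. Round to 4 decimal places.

MYR→XEL→PRZ→MYR: 2.083 × 3.19 × 0.1362 = 0.90502
MYR→CYN→PRZ→MYR: 2 × 3.27 × 0.1362 = 0.89075
XEL→CYN→PRZ→XEL: 0.9251 × 3.27 × 0.2892 = 0.87485
XEL→PRZ→CYN→XEL: 3.19 × 0.2726 × 0.9948 = 0.86507
Maximum is MYR→XEL→PRZ→MYR at 0.9050; no arbitrage — every cycle loses value.

0.9050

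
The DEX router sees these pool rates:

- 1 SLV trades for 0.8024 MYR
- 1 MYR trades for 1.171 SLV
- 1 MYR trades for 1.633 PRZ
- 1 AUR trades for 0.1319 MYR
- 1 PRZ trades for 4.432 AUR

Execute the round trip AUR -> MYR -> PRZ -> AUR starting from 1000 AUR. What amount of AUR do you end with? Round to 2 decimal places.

954.62

1000 AUR × 0.1319 = 131.9 MYR
131.9 MYR × 1.633 = 215.3927 PRZ
215.3927 PRZ × 4.432 = 954.6204464 AUR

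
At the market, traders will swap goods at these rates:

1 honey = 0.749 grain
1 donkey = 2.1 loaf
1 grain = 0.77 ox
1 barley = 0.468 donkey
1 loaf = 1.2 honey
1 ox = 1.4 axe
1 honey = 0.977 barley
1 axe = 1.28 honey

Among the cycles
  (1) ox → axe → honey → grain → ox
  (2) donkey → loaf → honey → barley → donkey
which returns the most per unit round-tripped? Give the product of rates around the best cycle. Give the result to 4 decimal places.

(1) 1.4 × 1.28 × 0.749 × 0.77 = 1.03350
(2) 2.1 × 1.2 × 0.977 × 0.468 = 1.15223
Highest is cycle (2) at 1.1522 (>1, arbitrage).

1.1522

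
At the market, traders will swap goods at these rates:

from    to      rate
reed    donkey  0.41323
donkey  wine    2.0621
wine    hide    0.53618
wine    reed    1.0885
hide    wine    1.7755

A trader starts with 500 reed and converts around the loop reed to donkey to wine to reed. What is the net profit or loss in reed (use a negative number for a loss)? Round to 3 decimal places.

500 reed × 0.41323 = 206.615 donkey
206.615 donkey × 2.0621 = 426.0607915 wine
426.0607915 wine × 1.0885 = 463.76717154775 reed
Net change: 463.76717154775 − 500 = -36.23282845225 reed

-36.233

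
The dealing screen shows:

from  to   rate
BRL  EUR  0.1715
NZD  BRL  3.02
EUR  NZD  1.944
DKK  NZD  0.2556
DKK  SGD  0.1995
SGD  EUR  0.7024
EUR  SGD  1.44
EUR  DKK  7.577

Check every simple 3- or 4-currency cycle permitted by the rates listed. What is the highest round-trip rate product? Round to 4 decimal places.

SGD→EUR→DKK→SGD: 0.7024 × 7.577 × 0.1995 = 1.06176
BRL→EUR→NZD→BRL: 0.1715 × 1.944 × 3.02 = 1.00686
BRL→EUR→DKK→NZD→BRL: 0.1715 × 7.577 × 0.2556 × 3.02 = 1.00307
Maximum is SGD→EUR→DKK→SGD at 1.0618; arbitrage exists.

1.0618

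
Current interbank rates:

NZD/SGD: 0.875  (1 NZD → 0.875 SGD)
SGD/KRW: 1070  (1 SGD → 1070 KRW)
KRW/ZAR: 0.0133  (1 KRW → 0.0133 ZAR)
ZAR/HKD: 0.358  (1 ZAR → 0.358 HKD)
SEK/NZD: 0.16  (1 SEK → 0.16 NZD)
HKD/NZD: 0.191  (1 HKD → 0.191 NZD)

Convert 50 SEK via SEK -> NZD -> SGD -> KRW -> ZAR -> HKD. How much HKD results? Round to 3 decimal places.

35.663

50 SEK × 0.16 = 8 NZD
8 NZD × 0.875 = 7 SGD
7 SGD × 1070 = 7490 KRW
7490 KRW × 0.0133 = 99.617 ZAR
99.617 ZAR × 0.358 = 35.662886 HKD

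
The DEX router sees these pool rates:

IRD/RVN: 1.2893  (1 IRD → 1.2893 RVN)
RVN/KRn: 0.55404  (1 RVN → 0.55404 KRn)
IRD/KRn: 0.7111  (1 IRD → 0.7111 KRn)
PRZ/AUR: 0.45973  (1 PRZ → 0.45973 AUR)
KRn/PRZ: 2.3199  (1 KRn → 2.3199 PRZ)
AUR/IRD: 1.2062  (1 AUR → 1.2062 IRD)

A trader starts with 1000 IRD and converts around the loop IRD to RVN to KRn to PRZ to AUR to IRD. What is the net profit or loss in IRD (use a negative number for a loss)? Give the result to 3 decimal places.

1000 IRD × 1.2893 = 1289.3 RVN
1289.3 RVN × 0.55404 = 714.323772 KRn
714.323772 KRn × 2.3199 = 1657.1597186628 PRZ
1657.1597186628 PRZ × 0.45973 = 761.846037460849044 AUR
761.846037460849044 AUR × 1.2062 = 918.9386903852761168728 IRD
Net change: 918.9386903852761168728 − 1000 = -81.0613096147238831272 IRD

-81.061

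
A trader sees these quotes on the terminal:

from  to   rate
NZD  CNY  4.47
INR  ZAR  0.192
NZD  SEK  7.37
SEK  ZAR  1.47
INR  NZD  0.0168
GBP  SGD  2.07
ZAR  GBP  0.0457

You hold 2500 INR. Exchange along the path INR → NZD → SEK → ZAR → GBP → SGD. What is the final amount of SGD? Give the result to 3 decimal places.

2500 INR × 0.0168 = 42 NZD
42 NZD × 7.37 = 309.54 SEK
309.54 SEK × 1.47 = 455.0238 ZAR
455.0238 ZAR × 0.0457 = 20.79458766 GBP
20.79458766 GBP × 2.07 = 43.0447964562 SGD

43.045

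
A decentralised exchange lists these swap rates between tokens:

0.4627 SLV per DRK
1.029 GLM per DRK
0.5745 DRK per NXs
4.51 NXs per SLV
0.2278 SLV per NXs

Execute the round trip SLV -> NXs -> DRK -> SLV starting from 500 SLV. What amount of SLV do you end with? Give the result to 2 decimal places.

599.43

500 SLV × 4.51 = 2255 NXs
2255 NXs × 0.5745 = 1295.4975 DRK
1295.4975 DRK × 0.4627 = 599.42669325 SLV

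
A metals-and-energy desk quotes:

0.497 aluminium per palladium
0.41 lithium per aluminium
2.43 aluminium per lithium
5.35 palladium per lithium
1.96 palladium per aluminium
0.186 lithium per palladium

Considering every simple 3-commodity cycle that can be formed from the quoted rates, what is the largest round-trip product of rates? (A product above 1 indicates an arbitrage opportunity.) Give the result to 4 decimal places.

lithium→palladium→aluminium→lithium: 5.35 × 0.497 × 0.41 = 1.09017
lithium→aluminium→palladium→lithium: 2.43 × 1.96 × 0.186 = 0.88588
Maximum is lithium→palladium→aluminium→lithium at 1.0902; arbitrage exists.

1.0902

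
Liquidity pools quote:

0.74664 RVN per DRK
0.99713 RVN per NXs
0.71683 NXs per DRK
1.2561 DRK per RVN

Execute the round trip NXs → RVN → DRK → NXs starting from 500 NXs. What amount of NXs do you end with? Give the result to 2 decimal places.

448.91

500 NXs × 0.99713 = 498.565 RVN
498.565 RVN × 1.2561 = 626.2474965 DRK
626.2474965 DRK × 0.71683 = 448.912992916095 NXs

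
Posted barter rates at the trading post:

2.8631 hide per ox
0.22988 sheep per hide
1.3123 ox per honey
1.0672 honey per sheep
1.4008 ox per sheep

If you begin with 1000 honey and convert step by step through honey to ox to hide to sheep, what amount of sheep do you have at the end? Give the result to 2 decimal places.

863.72

1000 honey × 1.3123 = 1312.3 ox
1312.3 ox × 2.8631 = 3757.24613 hide
3757.24613 hide × 0.22988 = 863.7157403644 sheep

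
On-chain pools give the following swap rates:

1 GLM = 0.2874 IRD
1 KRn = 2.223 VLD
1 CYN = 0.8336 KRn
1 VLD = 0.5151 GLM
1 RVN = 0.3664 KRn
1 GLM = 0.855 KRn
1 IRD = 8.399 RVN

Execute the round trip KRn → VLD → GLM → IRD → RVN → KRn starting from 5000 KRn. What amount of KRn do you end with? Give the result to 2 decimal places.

5063.73

5000 KRn × 2.223 = 11115 VLD
11115 VLD × 0.5151 = 5725.3365 GLM
5725.3365 GLM × 0.2874 = 1645.4617101 IRD
1645.4617101 IRD × 8.399 = 13820.2329031299 RVN
13820.2329031299 RVN × 0.3664 = 5063.73333570679536 KRn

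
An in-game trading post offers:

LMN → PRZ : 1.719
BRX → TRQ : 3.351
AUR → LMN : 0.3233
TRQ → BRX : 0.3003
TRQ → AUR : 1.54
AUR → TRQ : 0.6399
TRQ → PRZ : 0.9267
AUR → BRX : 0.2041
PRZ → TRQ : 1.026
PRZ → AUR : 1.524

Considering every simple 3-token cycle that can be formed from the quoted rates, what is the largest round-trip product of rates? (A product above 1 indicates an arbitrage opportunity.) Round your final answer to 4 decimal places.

1.0533

BRX→TRQ→AUR→BRX: 3.351 × 1.54 × 0.2041 = 1.05327
AUR→TRQ→PRZ→AUR: 0.6399 × 0.9267 × 1.524 = 0.90372
AUR→LMN→PRZ→AUR: 0.3233 × 1.719 × 1.524 = 0.84697
Maximum is BRX→TRQ→AUR→BRX at 1.0533; arbitrage exists.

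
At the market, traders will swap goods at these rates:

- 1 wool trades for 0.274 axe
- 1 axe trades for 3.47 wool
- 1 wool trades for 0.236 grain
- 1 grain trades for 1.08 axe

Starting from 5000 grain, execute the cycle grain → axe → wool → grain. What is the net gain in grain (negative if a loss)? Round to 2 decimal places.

5000 grain × 1.08 = 5400 axe
5400 axe × 3.47 = 18738 wool
18738 wool × 0.236 = 4422.168 grain
Net change: 4422.168 − 5000 = -577.832 grain

-577.83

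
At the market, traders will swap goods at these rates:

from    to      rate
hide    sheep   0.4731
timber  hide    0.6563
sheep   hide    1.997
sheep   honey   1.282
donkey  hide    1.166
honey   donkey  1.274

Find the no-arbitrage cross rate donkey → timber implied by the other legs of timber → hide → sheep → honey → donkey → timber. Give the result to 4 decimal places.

Known legs of the cycle: 0.6563 × 0.4731 × 1.282 × 1.274 = 0.50712241329204
For no arbitrage the full-cycle product must be 1, so the missing rate is 1 / 0.50712241329204 ≈ 1.971910.

1.9719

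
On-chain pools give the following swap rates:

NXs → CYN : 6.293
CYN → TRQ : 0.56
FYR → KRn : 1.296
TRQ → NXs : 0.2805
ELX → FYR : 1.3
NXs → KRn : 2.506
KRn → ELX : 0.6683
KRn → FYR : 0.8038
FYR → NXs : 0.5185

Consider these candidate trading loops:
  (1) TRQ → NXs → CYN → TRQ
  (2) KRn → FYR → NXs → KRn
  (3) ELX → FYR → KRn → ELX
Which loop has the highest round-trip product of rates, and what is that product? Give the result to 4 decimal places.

(1) 0.2805 × 6.293 × 0.56 = 0.98850
(2) 0.8038 × 0.5185 × 2.506 = 1.04443
(3) 1.3 × 1.296 × 0.6683 = 1.12595
Highest is cycle (3) at 1.1260 (>1, arbitrage).

1.1260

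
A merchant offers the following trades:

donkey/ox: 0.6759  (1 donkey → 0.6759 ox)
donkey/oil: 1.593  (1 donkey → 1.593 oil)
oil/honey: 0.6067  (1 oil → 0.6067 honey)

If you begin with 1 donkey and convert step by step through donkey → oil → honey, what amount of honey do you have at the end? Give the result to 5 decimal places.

0.96647

1 donkey × 1.593 = 1.593 oil
1.593 oil × 0.6067 = 0.9664731 honey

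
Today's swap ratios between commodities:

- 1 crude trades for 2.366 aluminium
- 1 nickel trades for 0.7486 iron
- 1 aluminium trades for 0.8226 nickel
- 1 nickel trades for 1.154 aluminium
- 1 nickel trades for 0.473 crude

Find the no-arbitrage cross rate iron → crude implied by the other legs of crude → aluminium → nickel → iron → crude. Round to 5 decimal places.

Known legs of the cycle: 2.366 × 0.8226 × 0.7486 = 1.45697891976
For no arbitrage the full-cycle product must be 1, so the missing rate is 1 / 1.45697891976 ≈ 0.6863517.

0.68635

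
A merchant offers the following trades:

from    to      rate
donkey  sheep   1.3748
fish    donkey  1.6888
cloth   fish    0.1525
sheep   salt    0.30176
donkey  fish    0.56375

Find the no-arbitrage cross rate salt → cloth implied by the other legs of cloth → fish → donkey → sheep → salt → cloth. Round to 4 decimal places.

9.3595

Known legs of the cycle: 0.1525 × 1.6888 × 1.3748 × 0.30176 = 0.106843783465216
For no arbitrage the full-cycle product must be 1, so the missing rate is 1 / 0.106843783465216 ≈ 9.359459.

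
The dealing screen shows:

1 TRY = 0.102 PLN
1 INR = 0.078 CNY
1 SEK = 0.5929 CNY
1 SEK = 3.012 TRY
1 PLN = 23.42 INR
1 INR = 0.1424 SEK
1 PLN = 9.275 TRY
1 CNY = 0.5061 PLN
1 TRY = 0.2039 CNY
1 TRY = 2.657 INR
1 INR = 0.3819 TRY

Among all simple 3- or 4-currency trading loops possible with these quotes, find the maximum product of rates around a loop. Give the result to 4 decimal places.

1.1396

SEK→TRY→INR→SEK: 3.012 × 2.657 × 0.1424 = 1.13961
PLN→INR→SEK→TRY→PLN: 23.42 × 0.1424 × 3.012 × 0.102 = 1.02459
CNY→PLN→INR→SEK→CNY: 0.5061 × 23.42 × 0.1424 × 0.5929 = 1.00072
CNY→PLN→TRY→INR→CNY: 0.5061 × 9.275 × 2.657 × 0.078 = 0.97283
CNY→PLN→TRY→CNY: 0.5061 × 9.275 × 0.2039 = 0.95712
CNY→PLN→INR→CNY: 0.5061 × 23.42 × 0.078 = 0.92452
CNY→PLN→INR→TRY→CNY: 0.5061 × 23.42 × 0.3819 × 0.2039 = 0.92298
PLN→INR→TRY→PLN: 23.42 × 0.3819 × 0.102 = 0.91230
Maximum is SEK→TRY→INR→SEK at 1.1396; arbitrage exists.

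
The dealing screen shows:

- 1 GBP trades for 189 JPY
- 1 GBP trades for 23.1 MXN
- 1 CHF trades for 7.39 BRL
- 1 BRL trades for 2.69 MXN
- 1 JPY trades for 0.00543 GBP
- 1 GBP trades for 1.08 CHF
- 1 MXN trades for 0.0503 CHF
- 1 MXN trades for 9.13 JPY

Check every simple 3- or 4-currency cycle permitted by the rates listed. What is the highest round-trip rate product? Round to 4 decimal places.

GBP→MXN→JPY→GBP: 23.1 × 9.13 × 0.00543 = 1.14520
BRL→MXN→CHF→BRL: 2.69 × 0.0503 × 7.39 = 0.99992
Maximum is GBP→MXN→JPY→GBP at 1.1452; arbitrage exists.

1.1452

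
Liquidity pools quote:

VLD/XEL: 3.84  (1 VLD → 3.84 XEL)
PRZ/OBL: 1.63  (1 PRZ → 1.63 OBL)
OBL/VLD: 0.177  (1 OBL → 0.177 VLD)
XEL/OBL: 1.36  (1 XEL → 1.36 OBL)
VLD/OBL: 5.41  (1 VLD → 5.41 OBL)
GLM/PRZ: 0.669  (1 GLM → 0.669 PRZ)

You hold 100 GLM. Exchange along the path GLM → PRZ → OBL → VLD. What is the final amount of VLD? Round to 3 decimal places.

100 GLM × 0.669 = 66.9 PRZ
66.9 PRZ × 1.63 = 109.047 OBL
109.047 OBL × 0.177 = 19.301319 VLD

19.301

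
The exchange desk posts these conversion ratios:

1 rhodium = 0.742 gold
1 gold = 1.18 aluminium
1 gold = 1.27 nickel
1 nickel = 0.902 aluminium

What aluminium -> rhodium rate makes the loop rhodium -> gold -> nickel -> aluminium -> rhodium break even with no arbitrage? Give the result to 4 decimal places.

Known legs of the cycle: 0.742 × 1.27 × 0.902 = 0.84999068
For no arbitrage the full-cycle product must be 1, so the missing rate is 1 / 0.84999068 ≈ 1.176483.

1.1765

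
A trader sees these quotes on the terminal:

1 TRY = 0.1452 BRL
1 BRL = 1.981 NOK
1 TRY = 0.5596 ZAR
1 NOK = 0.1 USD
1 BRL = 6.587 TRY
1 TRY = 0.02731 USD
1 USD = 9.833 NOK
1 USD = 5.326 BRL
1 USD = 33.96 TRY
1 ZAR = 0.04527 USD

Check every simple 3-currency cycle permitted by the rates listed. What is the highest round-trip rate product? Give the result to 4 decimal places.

USD→BRL→NOK→USD: 5.326 × 1.981 × 0.1 = 1.05508
USD→BRL→TRY→USD: 5.326 × 6.587 × 0.02731 = 0.95810
USD→TRY→ZAR→USD: 33.96 × 0.5596 × 0.04527 = 0.86031
Maximum is USD→BRL→NOK→USD at 1.0551; arbitrage exists.

1.0551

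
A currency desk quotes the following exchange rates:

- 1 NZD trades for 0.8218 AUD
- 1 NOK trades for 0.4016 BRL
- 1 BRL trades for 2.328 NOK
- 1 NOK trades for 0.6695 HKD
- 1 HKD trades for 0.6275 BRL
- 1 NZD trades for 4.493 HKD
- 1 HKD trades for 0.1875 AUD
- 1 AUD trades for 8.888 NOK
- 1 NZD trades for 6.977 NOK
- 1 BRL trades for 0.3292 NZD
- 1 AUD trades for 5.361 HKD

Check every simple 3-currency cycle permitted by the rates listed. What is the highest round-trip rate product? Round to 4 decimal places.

NOK→HKD→AUD→NOK: 0.6695 × 0.1875 × 8.888 = 1.11572
BRL→NOK→HKD→BRL: 2.328 × 0.6695 × 0.6275 = 0.97802
BRL→NZD→HKD→BRL: 0.3292 × 4.493 × 0.6275 = 0.92813
BRL→NZD→NOK→BRL: 0.3292 × 6.977 × 0.4016 = 0.92241
Maximum is NOK→HKD→AUD→NOK at 1.1157; arbitrage exists.

1.1157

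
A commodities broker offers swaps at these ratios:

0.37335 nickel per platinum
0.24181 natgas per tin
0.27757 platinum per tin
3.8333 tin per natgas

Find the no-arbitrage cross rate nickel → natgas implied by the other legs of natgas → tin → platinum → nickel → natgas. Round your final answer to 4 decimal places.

Known legs of the cycle: 3.8333 × 0.27757 × 0.37335 = 0.39724779039135
For no arbitrage the full-cycle product must be 1, so the missing rate is 1 / 0.39724779039135 ≈ 2.517320.

2.5173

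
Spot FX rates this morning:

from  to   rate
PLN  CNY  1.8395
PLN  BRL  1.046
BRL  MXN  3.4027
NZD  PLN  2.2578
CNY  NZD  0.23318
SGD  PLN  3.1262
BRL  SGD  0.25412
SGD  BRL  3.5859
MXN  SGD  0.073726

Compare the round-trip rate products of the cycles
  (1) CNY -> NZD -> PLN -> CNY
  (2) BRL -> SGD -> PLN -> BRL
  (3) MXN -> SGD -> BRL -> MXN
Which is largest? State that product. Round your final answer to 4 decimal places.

0.9684

(1) 0.23318 × 2.2578 × 1.8395 = 0.96845
(2) 0.25412 × 3.1262 × 1.046 = 0.83097
(3) 0.073726 × 3.5859 × 3.4027 = 0.89959
Highest is cycle (1) at 0.9684 (≤1, no arbitrage).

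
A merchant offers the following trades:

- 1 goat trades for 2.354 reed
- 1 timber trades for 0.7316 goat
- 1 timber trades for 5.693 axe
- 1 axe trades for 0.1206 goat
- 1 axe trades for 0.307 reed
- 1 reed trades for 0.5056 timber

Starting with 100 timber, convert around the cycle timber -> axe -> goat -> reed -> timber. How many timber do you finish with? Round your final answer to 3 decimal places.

81.715

100 timber × 5.693 = 569.3 axe
569.3 axe × 0.1206 = 68.65758 goat
68.65758 goat × 2.354 = 161.61994332 reed
161.61994332 reed × 0.5056 = 81.715043342592 timber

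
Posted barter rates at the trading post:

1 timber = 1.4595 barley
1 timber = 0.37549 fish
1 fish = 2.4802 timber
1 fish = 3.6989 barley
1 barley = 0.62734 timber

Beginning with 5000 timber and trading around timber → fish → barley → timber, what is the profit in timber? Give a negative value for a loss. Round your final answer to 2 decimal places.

-643.44

5000 timber × 0.37549 = 1877.45 fish
1877.45 fish × 3.6989 = 6944.499805 barley
6944.499805 barley × 0.62734 = 4356.5625076687 timber
Net change: 4356.5625076687 − 5000 = -643.4374923313 timber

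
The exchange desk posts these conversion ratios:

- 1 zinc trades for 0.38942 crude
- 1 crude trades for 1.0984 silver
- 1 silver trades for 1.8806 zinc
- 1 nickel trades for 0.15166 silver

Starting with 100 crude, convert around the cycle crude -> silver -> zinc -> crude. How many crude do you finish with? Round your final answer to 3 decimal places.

80.441

100 crude × 1.0984 = 109.84 silver
109.84 silver × 1.8806 = 206.565104 zinc
206.565104 zinc × 0.38942 = 80.44058279968 crude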